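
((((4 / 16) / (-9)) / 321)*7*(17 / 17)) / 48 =-7 / 554688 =-0.00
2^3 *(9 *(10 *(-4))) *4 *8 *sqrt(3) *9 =-829440 *sqrt(3) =-1436632.22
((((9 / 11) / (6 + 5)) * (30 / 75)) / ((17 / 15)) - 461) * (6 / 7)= -5689338 / 14399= -395.12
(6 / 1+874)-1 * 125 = 755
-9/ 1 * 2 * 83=-1494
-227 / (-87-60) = 227 / 147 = 1.54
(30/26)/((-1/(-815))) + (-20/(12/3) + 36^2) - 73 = 28059/13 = 2158.38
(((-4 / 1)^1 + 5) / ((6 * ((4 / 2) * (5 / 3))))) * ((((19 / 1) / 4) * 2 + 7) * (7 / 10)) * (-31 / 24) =-2387 / 3200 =-0.75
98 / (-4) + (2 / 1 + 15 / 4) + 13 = -5.75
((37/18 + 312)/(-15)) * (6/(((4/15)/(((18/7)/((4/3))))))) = -50877/56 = -908.52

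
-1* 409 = -409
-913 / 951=-0.96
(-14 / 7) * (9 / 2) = -9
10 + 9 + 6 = 25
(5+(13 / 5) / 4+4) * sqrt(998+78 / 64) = 193 * sqrt(2558) / 32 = 305.04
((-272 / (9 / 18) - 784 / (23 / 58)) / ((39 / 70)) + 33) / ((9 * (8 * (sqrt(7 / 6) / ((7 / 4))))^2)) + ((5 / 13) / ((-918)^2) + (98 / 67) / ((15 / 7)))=-213808534639559 / 10804665530880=-19.79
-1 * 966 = -966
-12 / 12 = -1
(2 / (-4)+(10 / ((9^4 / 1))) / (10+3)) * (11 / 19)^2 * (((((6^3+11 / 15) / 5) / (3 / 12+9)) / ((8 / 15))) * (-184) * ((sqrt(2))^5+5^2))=6172082252072 * sqrt(2) / 5696293005+7715102815090 / 1139258601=8304.38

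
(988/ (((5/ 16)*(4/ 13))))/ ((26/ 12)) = 23712/ 5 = 4742.40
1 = 1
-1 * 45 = -45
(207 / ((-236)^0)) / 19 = 207 / 19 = 10.89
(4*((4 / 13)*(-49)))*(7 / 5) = -84.43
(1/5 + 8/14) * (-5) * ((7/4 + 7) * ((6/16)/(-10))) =81/64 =1.27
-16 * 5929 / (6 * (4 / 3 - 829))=47432 / 2483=19.10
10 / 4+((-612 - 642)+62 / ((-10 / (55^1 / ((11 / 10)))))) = -3123 / 2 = -1561.50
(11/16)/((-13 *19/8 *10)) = -11/4940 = -0.00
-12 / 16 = -3 / 4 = -0.75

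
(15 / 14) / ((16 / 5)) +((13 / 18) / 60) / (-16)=40409 / 120960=0.33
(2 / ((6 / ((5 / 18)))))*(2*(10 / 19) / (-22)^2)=25 / 124146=0.00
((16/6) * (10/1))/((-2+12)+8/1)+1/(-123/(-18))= 1802/1107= 1.63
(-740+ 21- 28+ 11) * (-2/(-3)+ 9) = -7114.67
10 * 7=70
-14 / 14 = -1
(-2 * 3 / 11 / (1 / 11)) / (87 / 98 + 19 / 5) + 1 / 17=-47683 / 39049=-1.22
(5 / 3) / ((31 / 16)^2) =1280 / 2883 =0.44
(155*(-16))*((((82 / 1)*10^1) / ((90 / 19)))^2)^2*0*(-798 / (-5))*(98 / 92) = 0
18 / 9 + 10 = 12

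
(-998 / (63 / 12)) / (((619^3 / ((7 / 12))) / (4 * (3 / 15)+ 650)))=-3247492 / 10672949655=-0.00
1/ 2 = 0.50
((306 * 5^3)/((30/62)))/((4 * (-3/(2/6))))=-13175/6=-2195.83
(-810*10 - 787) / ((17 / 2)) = -17774 / 17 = -1045.53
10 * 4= 40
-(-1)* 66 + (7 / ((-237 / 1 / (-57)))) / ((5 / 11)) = 27533 / 395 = 69.70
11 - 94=-83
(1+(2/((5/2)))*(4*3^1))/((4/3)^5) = 12879/5120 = 2.52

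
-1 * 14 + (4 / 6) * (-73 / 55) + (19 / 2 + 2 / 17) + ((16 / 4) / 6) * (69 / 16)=-53681 / 22440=-2.39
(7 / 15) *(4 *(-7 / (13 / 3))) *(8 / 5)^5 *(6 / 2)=-19267584 / 203125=-94.86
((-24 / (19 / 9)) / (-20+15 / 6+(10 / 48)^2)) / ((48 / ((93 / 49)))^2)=467046 / 458699045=0.00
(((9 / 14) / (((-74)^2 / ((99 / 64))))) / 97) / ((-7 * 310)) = -891 / 1032768343040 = -0.00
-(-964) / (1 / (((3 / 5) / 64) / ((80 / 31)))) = 22413 / 6400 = 3.50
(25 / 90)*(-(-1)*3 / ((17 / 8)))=20 / 51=0.39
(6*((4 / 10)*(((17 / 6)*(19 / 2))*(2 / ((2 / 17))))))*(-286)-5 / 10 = -3140857 / 10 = -314085.70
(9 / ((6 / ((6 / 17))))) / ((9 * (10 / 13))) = 13 / 170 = 0.08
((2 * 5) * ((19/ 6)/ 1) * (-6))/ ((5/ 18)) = -684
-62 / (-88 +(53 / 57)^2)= 201438 / 283103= 0.71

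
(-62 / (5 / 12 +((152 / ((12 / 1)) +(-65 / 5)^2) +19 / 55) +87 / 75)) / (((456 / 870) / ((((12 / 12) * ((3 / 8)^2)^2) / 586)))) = -300378375 / 13814693810176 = -0.00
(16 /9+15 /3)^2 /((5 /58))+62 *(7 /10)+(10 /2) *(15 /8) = 379507 /648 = 585.66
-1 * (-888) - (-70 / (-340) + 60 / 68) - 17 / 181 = 5457477 / 6154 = 886.82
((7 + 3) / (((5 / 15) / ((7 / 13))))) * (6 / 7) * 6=1080 / 13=83.08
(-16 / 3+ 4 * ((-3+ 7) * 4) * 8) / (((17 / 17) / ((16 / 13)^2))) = 389120 / 507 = 767.50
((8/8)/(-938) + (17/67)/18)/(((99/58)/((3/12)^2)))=145/303912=0.00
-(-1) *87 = 87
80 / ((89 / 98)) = 7840 / 89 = 88.09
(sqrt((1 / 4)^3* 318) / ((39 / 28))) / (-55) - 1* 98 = -98 - 7* sqrt(318) / 4290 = -98.03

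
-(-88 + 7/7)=87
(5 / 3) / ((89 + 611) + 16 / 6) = 5 / 2108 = 0.00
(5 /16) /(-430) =-1 /1376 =-0.00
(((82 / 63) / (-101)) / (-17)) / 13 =82 / 1406223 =0.00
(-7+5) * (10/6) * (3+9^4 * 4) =-87490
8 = 8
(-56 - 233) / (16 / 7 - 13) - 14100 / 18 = -18909 / 25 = -756.36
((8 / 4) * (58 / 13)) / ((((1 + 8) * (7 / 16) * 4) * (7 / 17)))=7888 / 5733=1.38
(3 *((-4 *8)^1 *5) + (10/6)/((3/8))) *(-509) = 242057.78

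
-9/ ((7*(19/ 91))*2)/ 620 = -117/ 23560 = -0.00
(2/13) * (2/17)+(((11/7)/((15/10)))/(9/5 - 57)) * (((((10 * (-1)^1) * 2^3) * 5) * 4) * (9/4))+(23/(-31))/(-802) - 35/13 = 58074696201/884614822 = 65.65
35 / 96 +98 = 9443 / 96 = 98.36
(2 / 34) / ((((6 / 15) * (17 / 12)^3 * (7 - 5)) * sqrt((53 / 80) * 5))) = 8640 * sqrt(53) / 4426613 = 0.01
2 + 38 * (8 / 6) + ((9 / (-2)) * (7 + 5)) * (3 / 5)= 304 / 15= 20.27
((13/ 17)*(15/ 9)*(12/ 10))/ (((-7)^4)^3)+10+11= 4941339530783/ 235301882417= 21.00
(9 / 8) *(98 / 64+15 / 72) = 501 / 256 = 1.96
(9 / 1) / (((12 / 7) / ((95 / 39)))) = 665 / 52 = 12.79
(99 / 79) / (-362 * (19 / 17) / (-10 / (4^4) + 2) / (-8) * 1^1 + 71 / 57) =24078681 / 519479747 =0.05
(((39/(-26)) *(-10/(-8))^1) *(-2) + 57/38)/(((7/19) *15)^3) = 6859/220500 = 0.03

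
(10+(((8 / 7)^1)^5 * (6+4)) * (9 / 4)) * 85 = 76954750 / 16807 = 4578.73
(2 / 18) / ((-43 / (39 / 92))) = -0.00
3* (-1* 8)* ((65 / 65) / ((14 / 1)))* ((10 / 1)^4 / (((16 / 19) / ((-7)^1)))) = 142500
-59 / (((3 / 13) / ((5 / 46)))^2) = -249275 / 19044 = -13.09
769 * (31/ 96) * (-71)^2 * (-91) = -10935688309/ 96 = -113913419.89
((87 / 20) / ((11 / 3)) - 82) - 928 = -1008.81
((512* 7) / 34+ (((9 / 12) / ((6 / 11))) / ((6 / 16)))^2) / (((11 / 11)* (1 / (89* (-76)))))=-123003340 / 153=-803943.40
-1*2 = -2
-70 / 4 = -35 / 2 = -17.50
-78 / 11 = -7.09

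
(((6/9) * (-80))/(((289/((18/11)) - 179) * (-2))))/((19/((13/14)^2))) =-20280/40033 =-0.51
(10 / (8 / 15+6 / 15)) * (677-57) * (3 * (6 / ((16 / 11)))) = 1150875 / 14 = 82205.36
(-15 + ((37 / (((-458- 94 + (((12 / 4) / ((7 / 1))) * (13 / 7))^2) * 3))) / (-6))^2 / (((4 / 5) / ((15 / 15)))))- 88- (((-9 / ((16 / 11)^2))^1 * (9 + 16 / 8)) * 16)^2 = -560635.97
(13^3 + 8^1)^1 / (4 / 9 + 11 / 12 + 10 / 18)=26460 / 23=1150.43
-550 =-550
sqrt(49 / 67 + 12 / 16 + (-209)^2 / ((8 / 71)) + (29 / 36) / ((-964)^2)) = sqrt(58219539695467565) / 387528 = 622.63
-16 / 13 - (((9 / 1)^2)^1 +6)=-1147 / 13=-88.23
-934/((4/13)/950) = -2883725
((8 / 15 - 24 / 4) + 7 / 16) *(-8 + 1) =35.20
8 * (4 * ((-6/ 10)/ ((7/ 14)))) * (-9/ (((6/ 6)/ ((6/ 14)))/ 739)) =3830976/ 35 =109456.46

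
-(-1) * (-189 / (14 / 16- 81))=1512 / 641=2.36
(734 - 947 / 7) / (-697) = -4191 / 4879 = -0.86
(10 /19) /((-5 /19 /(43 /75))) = -86 /75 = -1.15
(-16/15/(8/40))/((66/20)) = -160/99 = -1.62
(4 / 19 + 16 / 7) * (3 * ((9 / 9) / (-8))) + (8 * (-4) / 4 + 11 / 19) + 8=-0.36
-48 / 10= -4.80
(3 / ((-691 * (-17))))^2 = 9 / 137992009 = 0.00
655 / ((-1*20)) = -131 / 4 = -32.75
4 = 4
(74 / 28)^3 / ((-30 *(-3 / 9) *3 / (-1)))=-50653 / 82320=-0.62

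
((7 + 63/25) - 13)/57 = -29/475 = -0.06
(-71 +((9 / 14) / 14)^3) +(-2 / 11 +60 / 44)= -5782675629 / 82824896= -69.82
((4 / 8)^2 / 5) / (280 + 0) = 1 / 5600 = 0.00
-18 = -18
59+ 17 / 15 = 902 / 15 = 60.13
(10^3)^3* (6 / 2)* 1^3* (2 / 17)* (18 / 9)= 705882352.94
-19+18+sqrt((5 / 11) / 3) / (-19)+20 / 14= 3 / 7 - sqrt(165) / 627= 0.41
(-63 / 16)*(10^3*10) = -39375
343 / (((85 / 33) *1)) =11319 / 85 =133.16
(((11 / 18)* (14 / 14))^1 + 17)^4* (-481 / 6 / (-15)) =4857156817201 / 9447840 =514102.36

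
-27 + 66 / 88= -105 / 4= -26.25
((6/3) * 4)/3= 8/3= 2.67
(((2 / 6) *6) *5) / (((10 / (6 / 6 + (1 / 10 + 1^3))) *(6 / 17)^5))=9938999 / 25920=383.45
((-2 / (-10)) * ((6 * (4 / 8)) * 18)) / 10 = 27 / 25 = 1.08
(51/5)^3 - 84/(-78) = 1726213/1625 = 1062.28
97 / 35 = 2.77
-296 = -296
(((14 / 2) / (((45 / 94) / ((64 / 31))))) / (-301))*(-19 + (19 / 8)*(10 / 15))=314336 / 179955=1.75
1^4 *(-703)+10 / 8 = -2807 / 4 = -701.75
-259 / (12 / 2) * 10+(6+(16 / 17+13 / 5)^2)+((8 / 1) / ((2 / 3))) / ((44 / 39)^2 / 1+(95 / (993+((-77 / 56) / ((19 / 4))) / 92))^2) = -403.77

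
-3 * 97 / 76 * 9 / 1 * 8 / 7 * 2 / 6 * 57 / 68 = -2619 / 238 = -11.00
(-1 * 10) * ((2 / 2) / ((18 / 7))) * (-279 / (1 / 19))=20615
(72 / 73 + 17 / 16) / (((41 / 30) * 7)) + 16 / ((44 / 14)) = 9780893 / 1843688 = 5.31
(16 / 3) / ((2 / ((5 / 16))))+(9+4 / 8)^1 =31 / 3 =10.33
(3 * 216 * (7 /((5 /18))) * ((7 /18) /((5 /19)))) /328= 75411 /1025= 73.57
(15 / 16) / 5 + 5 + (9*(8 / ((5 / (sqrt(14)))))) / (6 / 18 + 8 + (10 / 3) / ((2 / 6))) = 216*sqrt(14) / 275 + 83 / 16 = 8.13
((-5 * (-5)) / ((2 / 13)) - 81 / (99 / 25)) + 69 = 4643 / 22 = 211.05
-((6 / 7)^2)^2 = -1296 / 2401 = -0.54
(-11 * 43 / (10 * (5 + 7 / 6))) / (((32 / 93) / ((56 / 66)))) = -27993 / 1480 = -18.91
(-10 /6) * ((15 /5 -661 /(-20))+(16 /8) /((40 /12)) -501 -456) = 18407 /12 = 1533.92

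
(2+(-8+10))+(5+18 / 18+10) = 20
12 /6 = 2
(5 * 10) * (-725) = -36250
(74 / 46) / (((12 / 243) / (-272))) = -203796 / 23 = -8860.70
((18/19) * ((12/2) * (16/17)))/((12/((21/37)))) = 3024/11951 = 0.25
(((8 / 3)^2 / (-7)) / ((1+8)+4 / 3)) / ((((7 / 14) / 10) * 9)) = -1280 / 5859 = -0.22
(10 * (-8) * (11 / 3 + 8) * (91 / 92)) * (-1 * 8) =509600 / 69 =7385.51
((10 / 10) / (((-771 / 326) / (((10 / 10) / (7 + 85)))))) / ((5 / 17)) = -2771 / 177330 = -0.02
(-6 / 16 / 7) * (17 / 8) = -51 / 448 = -0.11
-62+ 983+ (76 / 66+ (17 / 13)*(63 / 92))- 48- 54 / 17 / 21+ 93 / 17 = 4134809489 / 4696692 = 880.37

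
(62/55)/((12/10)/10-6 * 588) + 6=5820692/970167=6.00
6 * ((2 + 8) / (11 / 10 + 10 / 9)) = 5400 / 199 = 27.14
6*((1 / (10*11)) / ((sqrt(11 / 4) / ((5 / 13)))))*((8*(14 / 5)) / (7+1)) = 84*sqrt(11) / 7865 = 0.04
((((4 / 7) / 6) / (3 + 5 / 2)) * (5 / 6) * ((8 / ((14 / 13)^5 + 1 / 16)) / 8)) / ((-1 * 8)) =-7425860 / 6220698561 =-0.00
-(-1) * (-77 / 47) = -77 / 47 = -1.64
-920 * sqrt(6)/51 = -44.19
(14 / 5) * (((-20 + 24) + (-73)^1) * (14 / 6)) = -2254 / 5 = -450.80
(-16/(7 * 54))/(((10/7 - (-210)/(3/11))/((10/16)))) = -1/29160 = -0.00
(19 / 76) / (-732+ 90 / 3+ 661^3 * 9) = 1 / 10396969308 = 0.00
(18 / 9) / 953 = 0.00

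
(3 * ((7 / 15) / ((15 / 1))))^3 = 343 / 421875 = 0.00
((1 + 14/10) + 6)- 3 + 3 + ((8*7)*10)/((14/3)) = 642/5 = 128.40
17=17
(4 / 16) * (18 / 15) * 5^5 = 1875 / 2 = 937.50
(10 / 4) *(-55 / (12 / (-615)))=56375 / 8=7046.88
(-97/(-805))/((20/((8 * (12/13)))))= 2328/52325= 0.04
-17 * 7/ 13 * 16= -1904/ 13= -146.46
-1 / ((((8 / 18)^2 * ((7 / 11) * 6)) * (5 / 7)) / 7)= -2079 / 160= -12.99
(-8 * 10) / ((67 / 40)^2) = -28.51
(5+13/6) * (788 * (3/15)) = 16942/15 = 1129.47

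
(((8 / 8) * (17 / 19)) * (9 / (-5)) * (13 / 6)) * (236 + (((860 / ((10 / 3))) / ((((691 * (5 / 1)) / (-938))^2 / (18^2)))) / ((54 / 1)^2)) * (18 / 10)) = -4744656487038 / 5670086875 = -836.79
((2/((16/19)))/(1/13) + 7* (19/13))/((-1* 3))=-1425/104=-13.70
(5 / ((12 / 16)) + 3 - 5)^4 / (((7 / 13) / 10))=713440 / 81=8807.90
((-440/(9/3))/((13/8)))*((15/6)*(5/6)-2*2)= 20240/117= 172.99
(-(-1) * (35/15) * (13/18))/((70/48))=52/45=1.16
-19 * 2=-38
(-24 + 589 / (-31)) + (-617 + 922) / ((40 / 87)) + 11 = 5051 / 8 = 631.38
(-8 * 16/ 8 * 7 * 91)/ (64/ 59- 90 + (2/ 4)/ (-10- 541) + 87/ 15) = 3313317280/ 27020233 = 122.62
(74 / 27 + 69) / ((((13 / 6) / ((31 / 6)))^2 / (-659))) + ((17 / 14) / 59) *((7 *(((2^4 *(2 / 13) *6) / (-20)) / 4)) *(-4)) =-27836646529 / 103545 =-268836.22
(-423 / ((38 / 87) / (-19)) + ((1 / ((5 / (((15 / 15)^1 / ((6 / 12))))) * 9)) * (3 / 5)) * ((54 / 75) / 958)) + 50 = 11047236887 / 598750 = 18450.50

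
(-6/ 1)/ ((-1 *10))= 3/ 5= 0.60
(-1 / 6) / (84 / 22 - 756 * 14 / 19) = 209 / 693756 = 0.00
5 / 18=0.28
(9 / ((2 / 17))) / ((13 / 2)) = 11.77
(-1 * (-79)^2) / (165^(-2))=-169911225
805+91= 896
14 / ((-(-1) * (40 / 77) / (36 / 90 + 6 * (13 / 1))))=52822 / 25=2112.88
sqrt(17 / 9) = sqrt(17) / 3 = 1.37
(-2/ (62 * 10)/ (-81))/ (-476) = -1/ 11952360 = -0.00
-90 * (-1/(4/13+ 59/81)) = 94770/1091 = 86.87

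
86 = 86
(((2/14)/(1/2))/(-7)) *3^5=-486/49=-9.92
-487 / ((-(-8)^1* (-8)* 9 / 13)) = 6331 / 576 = 10.99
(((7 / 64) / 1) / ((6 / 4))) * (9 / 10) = 21 / 320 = 0.07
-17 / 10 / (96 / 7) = -119 / 960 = -0.12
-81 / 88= -0.92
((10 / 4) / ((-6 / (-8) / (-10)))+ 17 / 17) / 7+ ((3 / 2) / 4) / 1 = -713 / 168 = -4.24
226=226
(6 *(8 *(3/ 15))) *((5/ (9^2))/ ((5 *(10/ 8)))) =64/ 675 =0.09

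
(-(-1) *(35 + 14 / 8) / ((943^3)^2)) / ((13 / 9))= 1323 / 36565667016273472948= 0.00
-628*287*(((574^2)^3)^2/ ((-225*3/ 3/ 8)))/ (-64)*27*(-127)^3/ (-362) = -88551655359251165476502239037970200462613504/ 4525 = -19569426598729539331823700000000000000000.00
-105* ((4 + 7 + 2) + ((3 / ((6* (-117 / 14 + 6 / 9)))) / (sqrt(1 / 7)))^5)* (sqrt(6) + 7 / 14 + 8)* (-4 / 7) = 30* (45704184471959-200120949* sqrt(7))* (2* sqrt(6) + 17) / 3515706497843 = 8540.50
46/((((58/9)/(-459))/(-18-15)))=3135429/29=108118.24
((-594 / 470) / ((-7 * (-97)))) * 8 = -2376 / 159565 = -0.01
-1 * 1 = -1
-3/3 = -1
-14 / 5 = -2.80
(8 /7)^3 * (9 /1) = 4608 /343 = 13.43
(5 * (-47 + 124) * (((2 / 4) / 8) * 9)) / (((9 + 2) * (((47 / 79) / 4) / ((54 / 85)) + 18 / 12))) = 671895 / 59182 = 11.35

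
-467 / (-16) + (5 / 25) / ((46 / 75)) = 29.51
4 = 4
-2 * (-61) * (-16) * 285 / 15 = -37088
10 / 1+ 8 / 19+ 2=236 / 19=12.42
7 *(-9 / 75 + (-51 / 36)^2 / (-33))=-150367 / 118800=-1.27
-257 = -257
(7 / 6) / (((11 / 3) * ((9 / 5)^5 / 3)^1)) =21875 / 433026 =0.05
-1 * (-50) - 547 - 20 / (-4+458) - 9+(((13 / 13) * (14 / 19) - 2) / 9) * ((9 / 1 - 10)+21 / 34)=-505.99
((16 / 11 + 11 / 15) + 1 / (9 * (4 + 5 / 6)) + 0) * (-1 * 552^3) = -593117305344 / 1595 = -371860379.53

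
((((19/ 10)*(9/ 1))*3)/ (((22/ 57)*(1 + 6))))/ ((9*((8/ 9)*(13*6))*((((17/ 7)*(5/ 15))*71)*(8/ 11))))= 29241/ 40168960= 0.00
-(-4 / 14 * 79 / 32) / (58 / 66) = 2607 / 3248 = 0.80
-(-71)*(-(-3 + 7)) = -284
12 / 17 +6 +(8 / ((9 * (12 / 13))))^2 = 94598 / 12393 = 7.63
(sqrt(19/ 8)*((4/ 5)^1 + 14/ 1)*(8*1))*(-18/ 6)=-444*sqrt(38)/ 5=-547.40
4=4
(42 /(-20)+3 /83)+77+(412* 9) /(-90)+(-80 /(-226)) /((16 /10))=33.96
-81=-81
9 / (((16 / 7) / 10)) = 315 / 8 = 39.38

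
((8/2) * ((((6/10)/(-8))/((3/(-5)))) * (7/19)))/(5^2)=7/950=0.01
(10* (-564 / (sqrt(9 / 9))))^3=-179406144000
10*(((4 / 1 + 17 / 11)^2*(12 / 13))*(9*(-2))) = -8037360 / 1573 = -5109.57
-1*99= -99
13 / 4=3.25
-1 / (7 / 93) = -93 / 7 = -13.29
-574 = -574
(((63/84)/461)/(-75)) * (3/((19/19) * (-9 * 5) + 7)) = 0.00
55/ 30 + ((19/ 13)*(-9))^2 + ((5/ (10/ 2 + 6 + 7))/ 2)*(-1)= 1062985/ 6084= 174.72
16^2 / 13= 19.69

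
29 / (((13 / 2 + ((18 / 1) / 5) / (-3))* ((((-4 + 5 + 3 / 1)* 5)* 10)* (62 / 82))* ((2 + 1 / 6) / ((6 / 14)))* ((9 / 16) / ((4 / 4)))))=9512 / 747565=0.01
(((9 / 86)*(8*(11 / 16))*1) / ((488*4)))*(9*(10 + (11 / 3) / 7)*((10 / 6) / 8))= 109395 / 18801664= 0.01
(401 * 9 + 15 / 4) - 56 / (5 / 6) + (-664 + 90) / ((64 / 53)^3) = 2109973153 / 655360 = 3219.56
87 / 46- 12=-465 / 46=-10.11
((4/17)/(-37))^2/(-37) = -16/14638717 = -0.00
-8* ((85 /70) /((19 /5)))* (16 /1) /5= -1088 /133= -8.18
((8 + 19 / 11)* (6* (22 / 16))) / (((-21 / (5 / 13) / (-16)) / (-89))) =-190460 / 91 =-2092.97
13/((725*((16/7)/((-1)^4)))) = 91/11600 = 0.01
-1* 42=-42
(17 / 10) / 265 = 17 / 2650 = 0.01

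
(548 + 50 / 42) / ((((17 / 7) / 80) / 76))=70120640 / 51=1374914.51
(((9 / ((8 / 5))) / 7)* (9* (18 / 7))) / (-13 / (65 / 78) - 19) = -18225 / 33908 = -0.54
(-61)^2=3721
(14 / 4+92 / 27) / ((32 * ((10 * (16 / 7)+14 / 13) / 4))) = 33943 / 940896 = 0.04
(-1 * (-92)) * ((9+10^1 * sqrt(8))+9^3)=1840 * sqrt(2)+67896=70498.15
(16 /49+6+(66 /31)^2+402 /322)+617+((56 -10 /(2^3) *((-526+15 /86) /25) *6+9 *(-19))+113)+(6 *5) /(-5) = 725441852281 /931420420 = 778.86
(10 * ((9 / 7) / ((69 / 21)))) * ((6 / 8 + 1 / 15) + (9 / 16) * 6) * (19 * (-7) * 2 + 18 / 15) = -4343.30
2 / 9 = 0.22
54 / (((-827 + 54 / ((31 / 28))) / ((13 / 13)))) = -0.07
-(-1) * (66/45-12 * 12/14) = -926/105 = -8.82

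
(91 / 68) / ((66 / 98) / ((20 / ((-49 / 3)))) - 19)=-455 / 6647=-0.07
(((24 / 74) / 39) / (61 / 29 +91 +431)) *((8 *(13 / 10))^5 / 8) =424073728 / 1757384375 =0.24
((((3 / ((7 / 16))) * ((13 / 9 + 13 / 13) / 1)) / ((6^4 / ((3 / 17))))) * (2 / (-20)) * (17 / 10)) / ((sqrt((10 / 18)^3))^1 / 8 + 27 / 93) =-883872 / 640326925 + 42284 * sqrt(5) / 384196155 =-0.00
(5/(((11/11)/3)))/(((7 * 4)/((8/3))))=10/7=1.43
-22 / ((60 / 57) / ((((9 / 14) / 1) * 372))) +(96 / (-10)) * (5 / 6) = -175213 / 35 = -5006.09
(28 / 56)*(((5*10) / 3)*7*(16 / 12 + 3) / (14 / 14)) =2275 / 9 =252.78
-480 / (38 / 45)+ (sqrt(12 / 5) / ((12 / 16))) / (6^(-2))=-10800 / 19+ 96 * sqrt(15) / 5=-494.06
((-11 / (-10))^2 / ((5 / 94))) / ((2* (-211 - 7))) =-5687 / 109000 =-0.05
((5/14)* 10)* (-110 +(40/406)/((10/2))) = -558150/1421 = -392.79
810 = 810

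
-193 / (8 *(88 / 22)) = -193 / 32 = -6.03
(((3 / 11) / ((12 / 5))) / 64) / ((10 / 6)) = 3 / 2816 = 0.00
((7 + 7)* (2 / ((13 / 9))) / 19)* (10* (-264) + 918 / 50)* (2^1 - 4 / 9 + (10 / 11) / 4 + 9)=-391804098 / 13585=-28840.93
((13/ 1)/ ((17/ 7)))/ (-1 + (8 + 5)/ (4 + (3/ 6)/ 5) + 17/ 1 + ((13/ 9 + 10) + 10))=4797/ 36397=0.13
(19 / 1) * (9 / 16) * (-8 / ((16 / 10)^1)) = -855 / 16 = -53.44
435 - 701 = -266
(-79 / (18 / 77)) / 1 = -6083 / 18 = -337.94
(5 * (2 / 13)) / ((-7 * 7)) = -10 / 637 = -0.02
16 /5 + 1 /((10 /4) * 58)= 93 /29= 3.21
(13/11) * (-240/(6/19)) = -9880/11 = -898.18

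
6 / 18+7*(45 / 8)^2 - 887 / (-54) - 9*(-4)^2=162853 / 1728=94.24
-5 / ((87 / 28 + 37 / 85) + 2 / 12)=-1.35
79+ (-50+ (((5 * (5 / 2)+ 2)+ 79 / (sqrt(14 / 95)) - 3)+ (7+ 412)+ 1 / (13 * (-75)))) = 79 * sqrt(1330) / 14+ 896023 / 1950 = 665.29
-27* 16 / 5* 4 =-1728 / 5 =-345.60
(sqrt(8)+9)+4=2 * sqrt(2)+13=15.83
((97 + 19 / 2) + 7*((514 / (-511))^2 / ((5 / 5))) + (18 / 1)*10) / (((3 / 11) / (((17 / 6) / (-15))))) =-4095863057 / 20143620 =-203.33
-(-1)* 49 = 49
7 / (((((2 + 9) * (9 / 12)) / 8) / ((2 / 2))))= 224 / 33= 6.79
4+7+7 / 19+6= 330 / 19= 17.37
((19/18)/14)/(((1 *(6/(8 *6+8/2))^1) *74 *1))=247/27972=0.01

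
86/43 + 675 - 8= 669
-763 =-763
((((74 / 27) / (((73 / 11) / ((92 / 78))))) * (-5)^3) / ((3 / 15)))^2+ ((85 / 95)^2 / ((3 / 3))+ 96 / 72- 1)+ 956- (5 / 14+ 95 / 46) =32159409829681457642 / 343427873360481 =93642.40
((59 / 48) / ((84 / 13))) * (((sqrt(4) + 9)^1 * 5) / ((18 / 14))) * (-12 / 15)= -8437 / 1296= -6.51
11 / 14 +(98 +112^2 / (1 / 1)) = 176999 / 14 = 12642.79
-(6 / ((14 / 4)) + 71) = -509 / 7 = -72.71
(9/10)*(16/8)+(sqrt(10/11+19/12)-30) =-141/5+sqrt(10857)/66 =-26.62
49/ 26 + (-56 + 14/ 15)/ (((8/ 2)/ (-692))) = 3716083/ 390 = 9528.42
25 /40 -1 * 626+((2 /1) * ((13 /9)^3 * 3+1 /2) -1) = -1180577 /1944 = -607.29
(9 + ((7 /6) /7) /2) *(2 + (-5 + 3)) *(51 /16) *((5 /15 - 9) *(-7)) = 0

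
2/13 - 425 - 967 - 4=-18146/13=-1395.85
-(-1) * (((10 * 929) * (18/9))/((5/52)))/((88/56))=1352624/11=122965.82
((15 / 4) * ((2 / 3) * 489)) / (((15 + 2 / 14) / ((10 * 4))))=171150 / 53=3229.25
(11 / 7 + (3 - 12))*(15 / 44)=-195 / 77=-2.53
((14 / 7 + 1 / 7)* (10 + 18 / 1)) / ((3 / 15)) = 300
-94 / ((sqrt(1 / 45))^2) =-4230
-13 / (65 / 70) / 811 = -14 / 811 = -0.02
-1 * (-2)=2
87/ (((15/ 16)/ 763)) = 354032/ 5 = 70806.40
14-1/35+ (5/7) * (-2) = 439/35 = 12.54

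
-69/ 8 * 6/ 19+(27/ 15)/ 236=-30447/ 11210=-2.72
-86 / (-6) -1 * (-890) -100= 2413 / 3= 804.33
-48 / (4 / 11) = -132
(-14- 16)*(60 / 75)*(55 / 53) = -1320 / 53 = -24.91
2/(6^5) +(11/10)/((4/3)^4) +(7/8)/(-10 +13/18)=26386631/103887360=0.25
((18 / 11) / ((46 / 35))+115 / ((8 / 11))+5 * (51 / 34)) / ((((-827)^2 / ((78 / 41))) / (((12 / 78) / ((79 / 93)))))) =94230855 / 1120914491686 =0.00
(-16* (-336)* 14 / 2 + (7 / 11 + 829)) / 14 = 211539 / 77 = 2747.26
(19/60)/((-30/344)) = -817/225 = -3.63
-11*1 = -11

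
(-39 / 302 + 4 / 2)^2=319225 / 91204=3.50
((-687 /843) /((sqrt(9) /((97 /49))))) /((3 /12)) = -88852 /41307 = -2.15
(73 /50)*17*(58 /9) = 35989 /225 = 159.95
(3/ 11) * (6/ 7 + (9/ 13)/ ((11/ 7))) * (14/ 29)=7794/ 45617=0.17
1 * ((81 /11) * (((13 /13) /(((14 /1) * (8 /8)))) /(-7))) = -81 /1078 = -0.08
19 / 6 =3.17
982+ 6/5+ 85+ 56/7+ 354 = 7151/5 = 1430.20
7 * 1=7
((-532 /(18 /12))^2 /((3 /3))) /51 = 1132096 /459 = 2466.44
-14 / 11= -1.27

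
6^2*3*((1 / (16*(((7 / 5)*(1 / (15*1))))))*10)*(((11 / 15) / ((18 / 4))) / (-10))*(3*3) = -1485 / 14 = -106.07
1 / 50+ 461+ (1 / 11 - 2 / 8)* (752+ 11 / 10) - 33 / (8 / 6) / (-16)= 6032497 / 17600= 342.76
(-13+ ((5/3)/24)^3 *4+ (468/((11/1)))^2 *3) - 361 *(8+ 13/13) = 24482284565/11290752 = 2168.35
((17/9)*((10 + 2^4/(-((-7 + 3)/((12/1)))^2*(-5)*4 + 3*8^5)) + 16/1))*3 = 97766150/663567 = 147.33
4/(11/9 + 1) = 9/5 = 1.80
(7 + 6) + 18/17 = 239/17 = 14.06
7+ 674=681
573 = 573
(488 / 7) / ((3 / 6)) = 139.43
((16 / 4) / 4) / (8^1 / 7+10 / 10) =7 / 15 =0.47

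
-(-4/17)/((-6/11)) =-22/51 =-0.43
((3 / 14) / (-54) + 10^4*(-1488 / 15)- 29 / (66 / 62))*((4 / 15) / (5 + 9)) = -2749899527 / 145530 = -18895.76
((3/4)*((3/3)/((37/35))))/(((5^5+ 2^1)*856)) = 105/396153376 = 0.00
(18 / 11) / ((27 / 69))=46 / 11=4.18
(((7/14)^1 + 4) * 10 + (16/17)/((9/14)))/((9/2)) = 14218/1377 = 10.33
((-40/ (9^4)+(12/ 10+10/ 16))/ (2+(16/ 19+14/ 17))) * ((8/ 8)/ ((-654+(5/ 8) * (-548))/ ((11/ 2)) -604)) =-1696035209/ 2683766027520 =-0.00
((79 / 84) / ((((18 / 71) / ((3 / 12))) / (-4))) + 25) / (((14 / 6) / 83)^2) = 221763799 / 8232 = 26939.24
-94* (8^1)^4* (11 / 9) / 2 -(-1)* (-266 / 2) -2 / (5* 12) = -21188293 / 90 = -235425.48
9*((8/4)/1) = 18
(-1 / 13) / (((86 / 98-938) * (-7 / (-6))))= 0.00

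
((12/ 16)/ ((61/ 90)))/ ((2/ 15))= 2025/ 244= 8.30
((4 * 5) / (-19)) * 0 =0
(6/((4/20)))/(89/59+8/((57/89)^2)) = 5750730/4027873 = 1.43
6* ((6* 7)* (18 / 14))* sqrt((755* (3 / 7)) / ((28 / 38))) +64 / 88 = 8 / 11 +162* sqrt(86070) / 7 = 6790.31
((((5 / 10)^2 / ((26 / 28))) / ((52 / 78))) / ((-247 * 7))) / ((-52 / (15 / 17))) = 45 / 11354096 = 0.00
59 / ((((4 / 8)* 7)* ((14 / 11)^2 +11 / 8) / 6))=685344 / 20293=33.77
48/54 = 8/9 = 0.89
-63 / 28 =-9 / 4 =-2.25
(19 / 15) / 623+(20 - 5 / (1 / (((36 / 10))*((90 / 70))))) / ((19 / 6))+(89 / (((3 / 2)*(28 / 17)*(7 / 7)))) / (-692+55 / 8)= -1015052839 / 973178955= -1.04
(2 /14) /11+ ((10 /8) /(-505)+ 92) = 2862263 /31108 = 92.01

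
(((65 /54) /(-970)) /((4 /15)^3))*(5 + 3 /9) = -0.35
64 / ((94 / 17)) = 544 / 47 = 11.57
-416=-416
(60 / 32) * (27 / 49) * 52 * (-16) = -859.59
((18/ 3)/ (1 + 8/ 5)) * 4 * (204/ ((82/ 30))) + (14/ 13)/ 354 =688.93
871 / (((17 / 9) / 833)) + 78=384189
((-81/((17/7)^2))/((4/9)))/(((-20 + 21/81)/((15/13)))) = 14467005/8009924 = 1.81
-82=-82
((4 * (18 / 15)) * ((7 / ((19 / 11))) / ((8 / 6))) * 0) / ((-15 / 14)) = 0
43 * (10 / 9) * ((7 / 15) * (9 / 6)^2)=301 / 6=50.17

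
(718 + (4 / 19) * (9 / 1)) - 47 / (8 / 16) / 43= 586368 / 817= 717.71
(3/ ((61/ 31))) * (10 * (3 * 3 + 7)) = 14880/ 61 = 243.93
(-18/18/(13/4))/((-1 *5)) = 4/65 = 0.06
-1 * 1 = -1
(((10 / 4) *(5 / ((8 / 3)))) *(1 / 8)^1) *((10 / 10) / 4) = 75 / 512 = 0.15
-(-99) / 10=99 / 10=9.90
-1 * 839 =-839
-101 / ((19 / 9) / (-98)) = 89082 / 19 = 4688.53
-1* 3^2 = -9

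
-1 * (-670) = 670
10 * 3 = 30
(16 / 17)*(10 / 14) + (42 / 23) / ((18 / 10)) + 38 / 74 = 668459 / 303807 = 2.20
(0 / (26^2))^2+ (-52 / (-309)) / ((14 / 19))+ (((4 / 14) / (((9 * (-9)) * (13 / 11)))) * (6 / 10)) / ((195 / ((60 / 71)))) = 266728706 / 1167922665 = 0.23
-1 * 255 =-255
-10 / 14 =-5 / 7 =-0.71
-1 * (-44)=44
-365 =-365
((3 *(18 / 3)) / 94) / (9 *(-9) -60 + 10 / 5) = -9 / 6533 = -0.00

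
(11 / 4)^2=121 / 16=7.56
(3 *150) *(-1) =-450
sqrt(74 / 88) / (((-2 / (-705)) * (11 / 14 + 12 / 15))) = 8225 * sqrt(407) / 814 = 203.85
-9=-9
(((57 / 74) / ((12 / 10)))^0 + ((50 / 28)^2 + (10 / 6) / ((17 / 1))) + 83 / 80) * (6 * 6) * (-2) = -3193311 / 8330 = -383.35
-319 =-319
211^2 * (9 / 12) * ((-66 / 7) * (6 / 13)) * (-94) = 1242937278 / 91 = 13658651.41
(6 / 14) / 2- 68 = -67.79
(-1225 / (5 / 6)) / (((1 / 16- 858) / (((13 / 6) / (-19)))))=-0.20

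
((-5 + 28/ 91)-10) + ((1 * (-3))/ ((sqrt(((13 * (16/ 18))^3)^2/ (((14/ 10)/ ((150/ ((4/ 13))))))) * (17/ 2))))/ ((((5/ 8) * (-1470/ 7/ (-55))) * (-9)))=-191/ 13 + 297 * sqrt(2730)/ 27190072000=-14.69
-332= -332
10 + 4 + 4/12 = 43/3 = 14.33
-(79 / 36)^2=-6241 / 1296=-4.82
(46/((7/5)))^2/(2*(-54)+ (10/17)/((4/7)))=-1798600/178213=-10.09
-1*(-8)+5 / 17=141 / 17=8.29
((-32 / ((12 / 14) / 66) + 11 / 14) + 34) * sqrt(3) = -34009 * sqrt(3) / 14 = -4207.52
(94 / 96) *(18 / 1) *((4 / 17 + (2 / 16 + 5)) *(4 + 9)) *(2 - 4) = -1336257 / 544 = -2456.35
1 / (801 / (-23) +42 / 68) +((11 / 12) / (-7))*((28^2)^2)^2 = -1323480878957326 / 26751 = -49474071210.70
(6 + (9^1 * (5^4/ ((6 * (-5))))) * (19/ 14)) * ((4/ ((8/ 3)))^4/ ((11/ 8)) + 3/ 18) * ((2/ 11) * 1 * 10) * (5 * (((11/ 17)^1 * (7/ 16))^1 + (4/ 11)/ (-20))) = -5835775095/ 2534224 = -2302.79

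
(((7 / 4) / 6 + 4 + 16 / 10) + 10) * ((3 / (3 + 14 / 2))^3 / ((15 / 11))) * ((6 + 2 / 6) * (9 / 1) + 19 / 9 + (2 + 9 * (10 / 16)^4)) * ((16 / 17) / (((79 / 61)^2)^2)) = 6.58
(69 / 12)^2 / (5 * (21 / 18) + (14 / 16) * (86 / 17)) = 1173 / 364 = 3.22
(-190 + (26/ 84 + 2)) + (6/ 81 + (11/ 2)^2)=-118969/ 756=-157.37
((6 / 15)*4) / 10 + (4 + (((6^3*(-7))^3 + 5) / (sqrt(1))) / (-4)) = 86416243491 / 100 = 864162434.91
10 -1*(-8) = 18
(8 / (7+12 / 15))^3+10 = 657190 / 59319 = 11.08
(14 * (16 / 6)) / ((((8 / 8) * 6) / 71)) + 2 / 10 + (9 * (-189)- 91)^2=144526769 / 45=3211705.98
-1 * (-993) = 993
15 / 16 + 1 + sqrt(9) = 79 / 16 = 4.94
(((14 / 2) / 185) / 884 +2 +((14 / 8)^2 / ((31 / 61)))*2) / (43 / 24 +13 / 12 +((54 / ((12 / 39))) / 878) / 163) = 10195774744063 / 2086848204155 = 4.89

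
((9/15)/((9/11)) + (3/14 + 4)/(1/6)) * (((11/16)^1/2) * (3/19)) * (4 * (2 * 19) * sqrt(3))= 7513 * sqrt(3)/35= 371.80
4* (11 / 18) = 22 / 9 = 2.44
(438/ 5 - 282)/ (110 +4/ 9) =-4374/ 2485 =-1.76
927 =927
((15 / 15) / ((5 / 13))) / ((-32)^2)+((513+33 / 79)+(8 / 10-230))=284.22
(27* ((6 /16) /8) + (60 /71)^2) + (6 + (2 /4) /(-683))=1758198283 /220352192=7.98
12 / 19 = 0.63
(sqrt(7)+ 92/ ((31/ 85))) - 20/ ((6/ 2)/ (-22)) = sqrt(7)+ 37100/ 93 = 401.57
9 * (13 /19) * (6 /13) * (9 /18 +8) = 24.16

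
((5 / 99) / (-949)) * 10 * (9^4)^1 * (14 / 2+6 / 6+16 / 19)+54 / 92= -276330393 / 9123686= -30.29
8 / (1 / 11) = 88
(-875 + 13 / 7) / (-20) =1528 / 35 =43.66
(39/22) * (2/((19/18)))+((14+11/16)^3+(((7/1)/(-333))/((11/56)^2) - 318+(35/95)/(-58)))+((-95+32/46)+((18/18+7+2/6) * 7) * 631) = 82757049476931263/2091553542144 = 39567.26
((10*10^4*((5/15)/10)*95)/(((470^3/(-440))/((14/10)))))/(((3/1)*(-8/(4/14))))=20900/934407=0.02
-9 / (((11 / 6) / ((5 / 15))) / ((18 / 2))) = -162 / 11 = -14.73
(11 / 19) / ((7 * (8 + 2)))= 11 / 1330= 0.01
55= 55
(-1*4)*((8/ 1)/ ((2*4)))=-4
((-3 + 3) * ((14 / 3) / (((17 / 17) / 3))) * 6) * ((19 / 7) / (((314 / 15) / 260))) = 0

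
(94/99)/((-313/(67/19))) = -6298/588753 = -0.01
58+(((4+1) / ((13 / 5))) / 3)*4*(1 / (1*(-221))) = 499802 / 8619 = 57.99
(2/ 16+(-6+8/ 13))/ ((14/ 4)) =-1.50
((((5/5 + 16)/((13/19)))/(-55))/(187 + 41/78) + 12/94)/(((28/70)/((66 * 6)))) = 85244832/687469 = 124.00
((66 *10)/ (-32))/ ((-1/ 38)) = 3135/ 4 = 783.75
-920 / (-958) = 460 / 479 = 0.96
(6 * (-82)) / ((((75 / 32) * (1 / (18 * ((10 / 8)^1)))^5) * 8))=-302626125 / 2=-151313062.50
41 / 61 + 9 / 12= 347 / 244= 1.42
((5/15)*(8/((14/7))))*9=12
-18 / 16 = -9 / 8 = -1.12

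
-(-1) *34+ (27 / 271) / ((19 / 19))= 9241 / 271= 34.10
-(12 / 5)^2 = -144 / 25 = -5.76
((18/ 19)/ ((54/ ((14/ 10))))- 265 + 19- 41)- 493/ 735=-1338993/ 4655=-287.65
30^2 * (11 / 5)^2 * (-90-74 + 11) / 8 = -166617 / 2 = -83308.50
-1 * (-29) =29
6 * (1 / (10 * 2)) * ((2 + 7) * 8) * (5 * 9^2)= 8748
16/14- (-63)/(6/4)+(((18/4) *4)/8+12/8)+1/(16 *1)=5259/112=46.96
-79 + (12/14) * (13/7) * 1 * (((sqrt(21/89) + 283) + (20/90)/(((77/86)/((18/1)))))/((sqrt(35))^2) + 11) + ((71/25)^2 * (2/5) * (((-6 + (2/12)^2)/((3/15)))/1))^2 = 78 * sqrt(1869)/152635 + 1234479056028959/133705687500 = 9232.83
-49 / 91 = -7 / 13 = -0.54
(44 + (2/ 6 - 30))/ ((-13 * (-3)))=43/ 117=0.37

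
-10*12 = -120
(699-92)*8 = 4856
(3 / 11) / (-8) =-0.03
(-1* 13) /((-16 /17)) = 13.81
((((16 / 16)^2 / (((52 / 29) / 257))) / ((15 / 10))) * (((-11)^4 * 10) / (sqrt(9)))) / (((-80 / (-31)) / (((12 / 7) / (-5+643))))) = 10604077 / 2184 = 4855.35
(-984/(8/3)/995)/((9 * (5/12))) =-492/4975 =-0.10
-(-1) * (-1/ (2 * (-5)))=1/ 10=0.10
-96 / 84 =-8 / 7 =-1.14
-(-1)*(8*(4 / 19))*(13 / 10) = 208 / 95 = 2.19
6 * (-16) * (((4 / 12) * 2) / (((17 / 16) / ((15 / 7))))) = -15360 / 119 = -129.08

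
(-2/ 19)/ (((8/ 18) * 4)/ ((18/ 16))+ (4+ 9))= -162/ 22439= -0.01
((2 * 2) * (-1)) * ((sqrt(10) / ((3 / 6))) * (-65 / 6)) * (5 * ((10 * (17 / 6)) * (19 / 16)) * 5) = 2624375 * sqrt(10) / 36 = 230527.85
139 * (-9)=-1251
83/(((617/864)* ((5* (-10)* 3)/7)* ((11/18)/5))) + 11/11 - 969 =-34355032/33935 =-1012.38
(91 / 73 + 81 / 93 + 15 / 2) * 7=67.32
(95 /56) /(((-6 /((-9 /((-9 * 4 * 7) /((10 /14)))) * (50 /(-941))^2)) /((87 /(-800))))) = 344375 /155504631296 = 0.00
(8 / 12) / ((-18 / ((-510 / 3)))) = 170 / 27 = 6.30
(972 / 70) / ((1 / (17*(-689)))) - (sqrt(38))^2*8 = -162947.37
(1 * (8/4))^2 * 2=8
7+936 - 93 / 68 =64031 / 68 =941.63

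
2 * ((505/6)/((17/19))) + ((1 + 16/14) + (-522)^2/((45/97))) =1048767254/1785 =587544.68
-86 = -86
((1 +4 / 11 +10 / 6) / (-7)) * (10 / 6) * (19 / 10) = -950 / 693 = -1.37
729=729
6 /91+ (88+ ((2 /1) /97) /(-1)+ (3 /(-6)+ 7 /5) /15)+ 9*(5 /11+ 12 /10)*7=933790001 /4854850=192.34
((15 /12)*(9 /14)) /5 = 9 /56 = 0.16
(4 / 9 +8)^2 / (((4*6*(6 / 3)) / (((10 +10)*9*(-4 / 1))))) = -28880 / 27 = -1069.63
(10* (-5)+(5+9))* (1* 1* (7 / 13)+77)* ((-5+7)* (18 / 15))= -435456 / 65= -6699.32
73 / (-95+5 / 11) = -803 / 1040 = -0.77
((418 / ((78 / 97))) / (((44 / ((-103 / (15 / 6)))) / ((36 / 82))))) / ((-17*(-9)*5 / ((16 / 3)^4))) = -12440633344 / 55045575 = -226.01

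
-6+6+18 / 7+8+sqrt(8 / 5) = 11.84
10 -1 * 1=9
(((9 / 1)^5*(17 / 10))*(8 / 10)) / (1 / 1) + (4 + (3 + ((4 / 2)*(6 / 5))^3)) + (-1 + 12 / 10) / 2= 20081891 / 250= 80327.56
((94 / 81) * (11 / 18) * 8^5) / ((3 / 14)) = 237174784 / 2187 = 108447.55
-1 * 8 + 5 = -3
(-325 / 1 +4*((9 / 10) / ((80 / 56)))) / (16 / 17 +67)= -137054 / 28875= -4.75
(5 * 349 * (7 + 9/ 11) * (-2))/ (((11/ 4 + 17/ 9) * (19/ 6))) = -64830240/ 34903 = -1857.44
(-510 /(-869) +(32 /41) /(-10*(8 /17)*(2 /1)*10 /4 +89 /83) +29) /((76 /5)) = 166818228245 /85802185348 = 1.94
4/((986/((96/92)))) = 48/11339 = 0.00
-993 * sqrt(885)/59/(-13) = 993 * sqrt(885)/767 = 38.51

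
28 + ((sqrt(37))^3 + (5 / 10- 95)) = 158.56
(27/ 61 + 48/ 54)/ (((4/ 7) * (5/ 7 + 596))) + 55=55.00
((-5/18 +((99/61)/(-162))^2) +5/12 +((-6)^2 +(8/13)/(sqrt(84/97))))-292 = -154233529/602802 +4*sqrt(2037)/273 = -255.20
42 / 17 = 2.47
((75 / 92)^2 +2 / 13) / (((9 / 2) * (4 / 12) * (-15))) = -90053 / 2475720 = -0.04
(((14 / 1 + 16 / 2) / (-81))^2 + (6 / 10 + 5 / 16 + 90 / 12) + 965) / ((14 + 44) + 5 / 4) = 510963473 / 31099140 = 16.43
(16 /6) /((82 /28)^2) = 1568 /5043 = 0.31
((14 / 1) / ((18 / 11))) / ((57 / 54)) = 154 / 19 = 8.11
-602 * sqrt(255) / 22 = -301 * sqrt(255) / 11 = -436.96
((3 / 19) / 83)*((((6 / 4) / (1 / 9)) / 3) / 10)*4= 27 / 7885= 0.00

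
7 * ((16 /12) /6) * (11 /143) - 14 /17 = -1400 /1989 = -0.70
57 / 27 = 19 / 9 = 2.11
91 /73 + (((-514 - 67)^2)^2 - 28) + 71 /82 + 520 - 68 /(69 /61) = 47064162453604819 /413034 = 113947429155.00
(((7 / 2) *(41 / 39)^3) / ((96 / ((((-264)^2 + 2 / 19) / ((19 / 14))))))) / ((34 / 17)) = 2236041013577 / 2055759264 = 1087.70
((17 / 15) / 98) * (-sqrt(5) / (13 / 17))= -289 * sqrt(5) / 19110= -0.03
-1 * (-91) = 91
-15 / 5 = -3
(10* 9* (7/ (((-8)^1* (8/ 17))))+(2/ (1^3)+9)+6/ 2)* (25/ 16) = -122675/ 512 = -239.60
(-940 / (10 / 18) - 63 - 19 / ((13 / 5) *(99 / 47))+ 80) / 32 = -1080095 / 20592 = -52.45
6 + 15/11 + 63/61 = 5634/671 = 8.40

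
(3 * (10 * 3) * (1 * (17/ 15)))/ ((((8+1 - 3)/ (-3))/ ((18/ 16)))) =-459/ 8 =-57.38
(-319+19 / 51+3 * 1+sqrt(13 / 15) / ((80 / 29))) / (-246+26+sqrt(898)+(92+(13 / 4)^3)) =-139084 * sqrt(195) / 483927255 - 7424 * sqrt(175110) / 2419636275+65933312 * sqrt(898) / 1645352667+6176096960 / 1645352667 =4.95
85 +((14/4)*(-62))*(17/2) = -3519/2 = -1759.50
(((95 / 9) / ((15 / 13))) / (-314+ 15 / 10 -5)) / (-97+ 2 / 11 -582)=286 / 6737985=0.00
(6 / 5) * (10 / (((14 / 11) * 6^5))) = 0.00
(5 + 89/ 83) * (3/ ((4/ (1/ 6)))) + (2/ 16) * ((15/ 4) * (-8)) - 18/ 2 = -3981/ 332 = -11.99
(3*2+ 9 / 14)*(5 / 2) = 465 / 28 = 16.61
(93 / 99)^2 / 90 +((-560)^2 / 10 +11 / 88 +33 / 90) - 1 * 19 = 12287122237 / 392040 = 31341.50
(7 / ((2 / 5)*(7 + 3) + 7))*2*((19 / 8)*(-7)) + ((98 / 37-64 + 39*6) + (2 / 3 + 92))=1192459 / 4884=244.16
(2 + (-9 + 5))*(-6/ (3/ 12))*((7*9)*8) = 24192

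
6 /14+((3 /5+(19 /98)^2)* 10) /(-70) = 113443 /336140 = 0.34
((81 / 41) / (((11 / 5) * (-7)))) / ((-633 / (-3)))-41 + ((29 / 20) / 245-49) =-41963524831 / 466288900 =-89.99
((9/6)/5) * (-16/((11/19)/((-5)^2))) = -2280/11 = -207.27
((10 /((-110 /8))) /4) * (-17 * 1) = 34 /11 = 3.09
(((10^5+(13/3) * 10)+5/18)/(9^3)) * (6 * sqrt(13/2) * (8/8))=1800785 * sqrt(26)/4374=2099.28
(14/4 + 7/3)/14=5/12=0.42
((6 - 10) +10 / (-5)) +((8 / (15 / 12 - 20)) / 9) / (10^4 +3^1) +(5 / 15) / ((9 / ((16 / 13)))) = -522657166 / 87776325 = -5.95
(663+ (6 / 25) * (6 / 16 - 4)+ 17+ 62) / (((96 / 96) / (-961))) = -71222593 / 100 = -712225.93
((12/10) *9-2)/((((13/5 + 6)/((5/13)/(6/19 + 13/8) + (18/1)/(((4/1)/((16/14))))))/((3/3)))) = 1261744/230867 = 5.47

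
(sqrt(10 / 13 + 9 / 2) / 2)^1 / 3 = sqrt(3562) / 156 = 0.38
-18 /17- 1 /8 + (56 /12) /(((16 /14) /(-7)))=-12145 /408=-29.77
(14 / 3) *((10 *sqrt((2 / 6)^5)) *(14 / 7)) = 280 *sqrt(3) / 81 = 5.99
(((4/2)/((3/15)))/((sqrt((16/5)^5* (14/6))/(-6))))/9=-125* sqrt(105)/5376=-0.24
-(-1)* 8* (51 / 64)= 51 / 8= 6.38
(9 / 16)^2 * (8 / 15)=27 / 160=0.17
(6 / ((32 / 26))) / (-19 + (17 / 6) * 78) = 39 / 1616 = 0.02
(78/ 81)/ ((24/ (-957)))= -4147/ 108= -38.40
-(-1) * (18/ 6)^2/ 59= 9/ 59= 0.15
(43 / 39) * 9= 129 / 13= 9.92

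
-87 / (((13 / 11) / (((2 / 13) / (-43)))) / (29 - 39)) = -19140 / 7267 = -2.63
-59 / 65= -0.91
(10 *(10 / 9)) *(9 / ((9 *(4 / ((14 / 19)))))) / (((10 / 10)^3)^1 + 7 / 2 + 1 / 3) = 700 / 1653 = 0.42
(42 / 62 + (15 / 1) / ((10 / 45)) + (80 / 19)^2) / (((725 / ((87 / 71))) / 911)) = 5254867551 / 39728050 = 132.27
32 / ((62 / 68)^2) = 36992 / 961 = 38.49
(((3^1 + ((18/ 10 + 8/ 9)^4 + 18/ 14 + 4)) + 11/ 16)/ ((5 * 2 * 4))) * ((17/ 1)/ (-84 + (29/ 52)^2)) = -80815544395781/ 259826261625000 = -0.31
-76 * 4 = -304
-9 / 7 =-1.29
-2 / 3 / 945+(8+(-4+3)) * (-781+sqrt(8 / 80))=-15498947 / 2835+7 * sqrt(10) / 10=-5464.79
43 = 43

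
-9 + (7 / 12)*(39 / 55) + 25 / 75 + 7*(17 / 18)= -3251 / 1980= -1.64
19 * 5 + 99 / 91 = 8744 / 91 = 96.09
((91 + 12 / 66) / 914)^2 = 1006009 / 101082916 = 0.01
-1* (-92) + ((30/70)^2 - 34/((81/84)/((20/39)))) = 3823441/51597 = 74.10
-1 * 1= -1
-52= -52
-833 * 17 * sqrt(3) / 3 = -14161 * sqrt(3) / 3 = -8175.86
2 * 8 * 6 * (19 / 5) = 1824 / 5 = 364.80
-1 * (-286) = 286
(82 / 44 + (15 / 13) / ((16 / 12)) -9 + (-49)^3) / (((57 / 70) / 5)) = -722444.65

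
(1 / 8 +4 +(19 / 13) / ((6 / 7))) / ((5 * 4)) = 1819 / 6240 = 0.29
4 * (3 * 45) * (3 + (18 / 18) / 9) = 1680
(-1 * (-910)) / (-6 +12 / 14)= -3185 / 18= -176.94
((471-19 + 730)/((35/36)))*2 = 85104/35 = 2431.54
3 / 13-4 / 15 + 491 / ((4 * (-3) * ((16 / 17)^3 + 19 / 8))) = -62895919 / 4918485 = -12.79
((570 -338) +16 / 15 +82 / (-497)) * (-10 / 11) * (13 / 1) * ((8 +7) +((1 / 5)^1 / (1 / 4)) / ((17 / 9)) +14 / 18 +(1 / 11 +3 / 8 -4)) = -9624073091581 / 276028830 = -34866.19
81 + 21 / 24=655 / 8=81.88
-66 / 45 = -22 / 15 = -1.47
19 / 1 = 19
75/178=0.42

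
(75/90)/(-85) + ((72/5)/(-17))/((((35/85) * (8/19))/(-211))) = 3680227/3570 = 1030.88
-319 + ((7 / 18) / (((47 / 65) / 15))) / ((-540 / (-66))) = -1614239 / 5076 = -318.01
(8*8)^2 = 4096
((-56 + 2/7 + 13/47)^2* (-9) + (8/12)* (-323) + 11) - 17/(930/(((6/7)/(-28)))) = -5609885127341/201328260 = -27864.37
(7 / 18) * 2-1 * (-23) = 214 / 9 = 23.78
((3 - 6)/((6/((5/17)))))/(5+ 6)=-5/374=-0.01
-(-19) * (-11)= -209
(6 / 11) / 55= 6 / 605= 0.01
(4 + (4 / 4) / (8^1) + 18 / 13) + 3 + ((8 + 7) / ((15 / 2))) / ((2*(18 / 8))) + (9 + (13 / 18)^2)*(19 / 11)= 2353709 / 92664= 25.40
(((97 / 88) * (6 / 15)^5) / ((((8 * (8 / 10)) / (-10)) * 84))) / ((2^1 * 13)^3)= -97 / 8120112000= -0.00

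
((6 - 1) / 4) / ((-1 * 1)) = -5 / 4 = -1.25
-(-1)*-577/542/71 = -0.01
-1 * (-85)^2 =-7225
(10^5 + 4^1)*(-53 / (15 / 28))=-148405936 / 15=-9893729.07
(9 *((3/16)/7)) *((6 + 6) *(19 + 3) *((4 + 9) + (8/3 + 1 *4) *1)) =17523/14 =1251.64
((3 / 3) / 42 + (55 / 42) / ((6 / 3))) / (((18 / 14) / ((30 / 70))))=19 / 84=0.23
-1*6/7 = -6/7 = -0.86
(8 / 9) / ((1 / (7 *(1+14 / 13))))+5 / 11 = 1913 / 143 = 13.38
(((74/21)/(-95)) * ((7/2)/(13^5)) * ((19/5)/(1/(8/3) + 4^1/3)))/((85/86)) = -25456/32348902625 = -0.00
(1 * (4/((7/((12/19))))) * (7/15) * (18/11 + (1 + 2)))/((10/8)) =3264/5225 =0.62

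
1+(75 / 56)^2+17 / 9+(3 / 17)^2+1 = 5.71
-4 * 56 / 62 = -112 / 31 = -3.61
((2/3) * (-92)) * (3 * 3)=-552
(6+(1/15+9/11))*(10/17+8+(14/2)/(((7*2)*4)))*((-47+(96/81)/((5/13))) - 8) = -78626962/25245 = -3114.56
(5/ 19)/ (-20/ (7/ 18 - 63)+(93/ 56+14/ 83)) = 3741640/ 30552437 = 0.12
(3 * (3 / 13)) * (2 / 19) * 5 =90 / 247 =0.36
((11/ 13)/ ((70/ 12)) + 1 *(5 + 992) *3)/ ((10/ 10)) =1360971/ 455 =2991.15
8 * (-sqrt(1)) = -8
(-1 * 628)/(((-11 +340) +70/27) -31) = -4239/2029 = -2.09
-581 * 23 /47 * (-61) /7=2477.64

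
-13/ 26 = -1/ 2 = -0.50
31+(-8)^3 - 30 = -511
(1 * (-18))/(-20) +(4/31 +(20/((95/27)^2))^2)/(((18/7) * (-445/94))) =546079710887/809000187750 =0.68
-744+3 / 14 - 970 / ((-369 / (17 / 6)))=-11411761 / 15498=-736.34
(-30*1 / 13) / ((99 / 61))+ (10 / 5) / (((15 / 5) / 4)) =178 / 143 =1.24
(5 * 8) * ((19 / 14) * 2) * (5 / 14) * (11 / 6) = 10450 / 147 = 71.09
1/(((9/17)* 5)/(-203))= -3451/45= -76.69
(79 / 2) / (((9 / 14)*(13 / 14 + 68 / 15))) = 38710 / 3441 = 11.25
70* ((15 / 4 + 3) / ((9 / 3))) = 315 / 2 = 157.50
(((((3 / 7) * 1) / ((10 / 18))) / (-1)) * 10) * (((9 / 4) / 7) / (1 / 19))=-4617 / 98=-47.11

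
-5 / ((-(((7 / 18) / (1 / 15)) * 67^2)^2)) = 36 / 4937024645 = 0.00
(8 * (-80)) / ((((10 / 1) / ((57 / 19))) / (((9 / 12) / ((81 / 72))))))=-128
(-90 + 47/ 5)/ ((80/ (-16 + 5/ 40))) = 51181/ 3200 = 15.99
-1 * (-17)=17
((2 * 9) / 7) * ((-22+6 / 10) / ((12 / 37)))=-11877 / 70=-169.67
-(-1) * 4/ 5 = 0.80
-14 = -14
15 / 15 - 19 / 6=-13 / 6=-2.17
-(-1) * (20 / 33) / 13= 20 / 429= 0.05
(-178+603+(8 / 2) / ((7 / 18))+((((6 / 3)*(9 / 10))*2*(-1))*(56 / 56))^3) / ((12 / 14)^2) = 2380357 / 4500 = 528.97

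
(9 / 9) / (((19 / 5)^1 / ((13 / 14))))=65 / 266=0.24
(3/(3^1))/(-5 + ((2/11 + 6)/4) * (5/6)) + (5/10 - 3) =-1357/490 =-2.77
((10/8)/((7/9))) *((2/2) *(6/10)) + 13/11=661/308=2.15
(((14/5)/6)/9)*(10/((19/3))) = 14/171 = 0.08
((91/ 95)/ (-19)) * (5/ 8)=-91/ 2888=-0.03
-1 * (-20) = 20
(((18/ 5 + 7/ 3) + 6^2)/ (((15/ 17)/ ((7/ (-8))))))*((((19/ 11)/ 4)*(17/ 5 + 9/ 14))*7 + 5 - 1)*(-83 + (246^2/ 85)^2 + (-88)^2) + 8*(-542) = -763543307116647/ 2200000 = -347065139.60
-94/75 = -1.25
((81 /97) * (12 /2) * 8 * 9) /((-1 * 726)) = -5832 /11737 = -0.50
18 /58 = 9 /29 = 0.31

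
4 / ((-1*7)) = -4 / 7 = -0.57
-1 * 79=-79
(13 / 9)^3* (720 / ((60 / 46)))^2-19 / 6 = 148762751 / 162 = 918288.59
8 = 8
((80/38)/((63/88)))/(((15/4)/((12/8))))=1408/1197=1.18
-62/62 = -1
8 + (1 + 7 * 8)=65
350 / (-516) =-0.68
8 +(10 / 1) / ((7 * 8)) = 229 / 28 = 8.18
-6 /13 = -0.46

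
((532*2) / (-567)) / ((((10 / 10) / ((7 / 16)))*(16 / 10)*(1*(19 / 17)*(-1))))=595 / 1296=0.46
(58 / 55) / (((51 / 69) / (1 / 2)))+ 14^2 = 183927 / 935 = 196.71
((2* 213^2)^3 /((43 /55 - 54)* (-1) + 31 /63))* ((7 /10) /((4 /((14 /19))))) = 3171078077665834413 /1768007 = 1793589096460.50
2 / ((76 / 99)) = 99 / 38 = 2.61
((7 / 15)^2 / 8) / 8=49 / 14400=0.00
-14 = -14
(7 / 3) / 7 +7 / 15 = 4 / 5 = 0.80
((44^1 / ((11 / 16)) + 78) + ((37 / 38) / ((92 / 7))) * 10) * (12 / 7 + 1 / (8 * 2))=49652689 / 195776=253.62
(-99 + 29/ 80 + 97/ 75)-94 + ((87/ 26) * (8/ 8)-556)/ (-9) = -6081107/ 46800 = -129.94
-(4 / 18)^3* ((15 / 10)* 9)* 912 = -1216 / 9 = -135.11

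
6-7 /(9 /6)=4 /3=1.33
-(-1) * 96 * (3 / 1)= 288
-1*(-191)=191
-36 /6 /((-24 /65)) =65 /4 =16.25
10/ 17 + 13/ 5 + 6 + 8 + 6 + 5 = 28.19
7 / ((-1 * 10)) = -7 / 10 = -0.70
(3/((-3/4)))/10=-0.40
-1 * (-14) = 14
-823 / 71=-11.59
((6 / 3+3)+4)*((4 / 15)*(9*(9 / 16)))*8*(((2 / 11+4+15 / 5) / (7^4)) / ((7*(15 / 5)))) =12798 / 924385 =0.01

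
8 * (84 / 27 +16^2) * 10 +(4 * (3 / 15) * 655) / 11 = 2056876 / 99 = 20776.53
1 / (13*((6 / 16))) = 8 / 39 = 0.21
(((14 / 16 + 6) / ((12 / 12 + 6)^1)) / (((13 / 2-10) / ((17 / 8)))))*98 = -935 / 16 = -58.44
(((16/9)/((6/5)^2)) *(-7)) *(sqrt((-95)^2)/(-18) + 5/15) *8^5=1020723200/729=1400169.00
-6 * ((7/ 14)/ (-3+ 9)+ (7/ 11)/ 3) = -39/ 22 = -1.77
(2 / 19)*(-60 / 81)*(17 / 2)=-340 / 513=-0.66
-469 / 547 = -0.86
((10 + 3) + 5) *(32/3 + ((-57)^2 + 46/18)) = 58720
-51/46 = -1.11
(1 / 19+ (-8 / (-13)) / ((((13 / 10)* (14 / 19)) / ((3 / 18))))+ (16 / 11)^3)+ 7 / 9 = 1081010954 / 269251983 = 4.01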